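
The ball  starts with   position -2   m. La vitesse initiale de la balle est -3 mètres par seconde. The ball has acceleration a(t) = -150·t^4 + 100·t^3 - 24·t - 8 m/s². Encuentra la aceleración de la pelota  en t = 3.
De la ecuación de la aceleración a(t) = -150·t^4 + 100·t^3 - 24·t - 8, sustituimos t = 3 para obtener a = -9530.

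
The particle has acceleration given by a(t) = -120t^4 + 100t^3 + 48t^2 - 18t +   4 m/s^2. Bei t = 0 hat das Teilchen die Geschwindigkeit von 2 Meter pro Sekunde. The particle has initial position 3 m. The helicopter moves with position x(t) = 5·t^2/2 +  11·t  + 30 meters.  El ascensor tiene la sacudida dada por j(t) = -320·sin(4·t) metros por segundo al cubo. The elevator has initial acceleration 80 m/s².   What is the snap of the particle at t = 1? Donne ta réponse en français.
Pour résoudre ceci, nous devons prendre 2 dérivées de notre équation de l'accélération a(t) = -120·t^4 + 100·t^3 + 48·t^2 - 18·t + 4. En dérivant l'accélération, nous obtenons le jerk: j(t) = -480·t^3 + 300·t^2 + 96·t - 18. La dérivée du jerk donne le snap: s(t) = -1440·t^2 + 600·t + 96. De l'équation du snap s(t) = -1440·t^2 + 600·t + 96, nous substituons t = 1 pour obtenir s = -744.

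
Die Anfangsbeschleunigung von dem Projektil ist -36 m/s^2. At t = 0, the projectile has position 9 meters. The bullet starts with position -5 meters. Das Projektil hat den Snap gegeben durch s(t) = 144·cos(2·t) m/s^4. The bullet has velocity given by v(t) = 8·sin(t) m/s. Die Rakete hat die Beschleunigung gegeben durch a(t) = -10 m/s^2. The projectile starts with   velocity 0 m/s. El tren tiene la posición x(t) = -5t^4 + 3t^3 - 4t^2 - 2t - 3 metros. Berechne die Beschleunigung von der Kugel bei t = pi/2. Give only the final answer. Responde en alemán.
Die Beschleunigung bei t = pi/2 ist a = 0.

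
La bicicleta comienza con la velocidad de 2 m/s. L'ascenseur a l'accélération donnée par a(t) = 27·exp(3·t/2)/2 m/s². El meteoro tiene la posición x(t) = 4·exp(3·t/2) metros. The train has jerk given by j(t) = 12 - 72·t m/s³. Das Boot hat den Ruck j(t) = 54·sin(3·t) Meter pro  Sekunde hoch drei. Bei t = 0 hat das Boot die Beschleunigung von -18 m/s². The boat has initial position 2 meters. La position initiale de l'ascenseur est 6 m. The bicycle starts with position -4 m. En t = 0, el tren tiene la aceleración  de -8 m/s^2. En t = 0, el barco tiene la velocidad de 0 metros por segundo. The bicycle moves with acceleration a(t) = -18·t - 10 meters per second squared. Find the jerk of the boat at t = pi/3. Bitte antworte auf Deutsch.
Wir haben den Ruck j(t) = 54·sin(3·t). Durch Einsetzen von t = pi/3: j(pi/3) = 0.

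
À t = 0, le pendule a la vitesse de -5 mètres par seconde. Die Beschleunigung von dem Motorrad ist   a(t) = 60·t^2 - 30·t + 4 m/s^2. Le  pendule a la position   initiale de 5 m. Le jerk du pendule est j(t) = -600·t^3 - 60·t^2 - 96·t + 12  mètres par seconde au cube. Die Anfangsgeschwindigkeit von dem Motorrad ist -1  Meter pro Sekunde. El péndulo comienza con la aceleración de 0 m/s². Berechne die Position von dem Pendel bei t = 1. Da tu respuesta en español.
Partiendo de la sacudida j(t) = -600·t^3 - 60·t^2 - 96·t + 12, tomamos 3 integrales. Tomando ∫j(t)dt y aplicando a(0) = 0, encontramos a(t) = 2·t·(-75·t^3 - 10·t^2 - 24·t + 6). La antiderivada de la aceleración es la velocidad. Usando v(0) = -5, obtenemos v(t) = -30·t^5 - 5·t^4 - 16·t^3 + 6·t^2 - 5. Tomando ∫v(t)dt y aplicando x(0) = 5, encontramos x(t) = -5·t^6 - t^5 - 4·t^4 + 2·t^3 - 5·t + 5. Usando x(t) = -5·t^6 - t^5 - 4·t^4 + 2·t^3 - 5·t + 5 y sustituyendo t = 1, encontramos x = -8.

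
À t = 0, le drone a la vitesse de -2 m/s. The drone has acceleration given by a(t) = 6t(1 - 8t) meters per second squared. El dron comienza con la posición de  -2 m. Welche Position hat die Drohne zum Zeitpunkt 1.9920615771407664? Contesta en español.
Para resolver esto, necesitamos tomar 2 antiderivadas de nuestra ecuación de la aceleración a(t) = 6·t·(1 - 8·t). Integrando la aceleración y usando la condición inicial v(0) = -2, obtenemos v(t) = -16·t^3 + 3·t^2 - 2. La integral de la velocidad es la posición. Usando x(0) = -2, obtenemos x(t) = -4·t^4 + t^3 - 2·t - 2. Usando x(t) = -4·t^4 + t^3 - 2·t - 2 y sustituyendo t = 1.9920615771407664, encontramos x = -61.0689222803634.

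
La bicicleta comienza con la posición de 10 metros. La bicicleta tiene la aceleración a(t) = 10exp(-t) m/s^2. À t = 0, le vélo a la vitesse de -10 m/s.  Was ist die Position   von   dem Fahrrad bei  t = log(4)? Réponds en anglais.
To solve this, we need to take 2 antiderivatives of our acceleration equation a(t) = 10·exp(-t). Integrating acceleration and using the initial condition v(0) = -10, we get v(t) = -10·exp(-t). The antiderivative of velocity is position. Using x(0) = 10, we get x(t) = 10·exp(-t). We have position x(t) = 10·exp(-t). Substituting t = log(4): x(log(4)) = 5/2.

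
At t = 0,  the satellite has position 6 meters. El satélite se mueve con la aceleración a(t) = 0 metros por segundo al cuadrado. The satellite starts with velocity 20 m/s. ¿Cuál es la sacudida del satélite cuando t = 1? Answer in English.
We must differentiate our acceleration equation a(t) = 0 1 time. The derivative of acceleration gives jerk: j(t) = 0. From the given jerk equation j(t) = 0, we substitute t = 1 to get j = 0.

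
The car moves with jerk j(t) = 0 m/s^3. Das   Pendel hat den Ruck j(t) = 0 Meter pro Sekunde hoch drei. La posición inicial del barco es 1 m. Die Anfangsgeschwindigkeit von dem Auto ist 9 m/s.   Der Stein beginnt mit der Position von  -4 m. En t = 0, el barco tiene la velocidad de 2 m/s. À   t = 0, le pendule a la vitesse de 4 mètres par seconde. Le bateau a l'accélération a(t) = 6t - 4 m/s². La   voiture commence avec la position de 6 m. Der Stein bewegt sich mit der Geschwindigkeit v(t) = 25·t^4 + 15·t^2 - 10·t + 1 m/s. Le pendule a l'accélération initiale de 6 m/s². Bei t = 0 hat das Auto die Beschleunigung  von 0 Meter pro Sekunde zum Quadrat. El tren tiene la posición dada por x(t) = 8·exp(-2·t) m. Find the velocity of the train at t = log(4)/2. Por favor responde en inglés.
Starting from position x(t) = 8·exp(-2·t), we take 1 derivative. The derivative of position gives velocity: v(t) = -16·exp(-2·t). We have velocity v(t) = -16·exp(-2·t). Substituting t = log(4)/2: v(log(4)/2) = -4.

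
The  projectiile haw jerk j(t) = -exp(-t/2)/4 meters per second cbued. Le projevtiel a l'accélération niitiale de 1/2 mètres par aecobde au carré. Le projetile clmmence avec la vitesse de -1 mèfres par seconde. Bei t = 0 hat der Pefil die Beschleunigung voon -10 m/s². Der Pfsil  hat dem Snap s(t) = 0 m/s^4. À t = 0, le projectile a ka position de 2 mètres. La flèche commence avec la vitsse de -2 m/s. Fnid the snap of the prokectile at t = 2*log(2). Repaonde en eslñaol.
Debemos derivar nuestra ecuación de la sacudida j(t) = -exp(-t/2)/4 1 vez. La derivada de la sacudida da el snap: s(t) = exp(-t/2)/8. De la ecuación del snap s(t) = exp(-t/2)/8, sustituimos t = 2*log(2) para obtener s = 1/16.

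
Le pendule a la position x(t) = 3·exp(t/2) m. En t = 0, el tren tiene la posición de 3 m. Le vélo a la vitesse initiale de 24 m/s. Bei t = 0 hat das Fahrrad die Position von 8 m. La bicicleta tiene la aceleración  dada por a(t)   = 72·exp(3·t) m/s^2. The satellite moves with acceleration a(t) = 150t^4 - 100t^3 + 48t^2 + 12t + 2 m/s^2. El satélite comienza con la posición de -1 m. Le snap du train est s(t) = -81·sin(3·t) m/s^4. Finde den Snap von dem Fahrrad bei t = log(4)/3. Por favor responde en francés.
Pour résoudre ceci, nous devons prendre 2 dérivées de notre équation de l'accélération a(t) = 72·exp(3·t). En dérivant l'accélération, nous obtenons le jerk: j(t) = 216·exp(3·t). La dérivée du jerk donne le snap: s(t) = 648·exp(3·t). De l'équation du snap s(t) = 648·exp(3·t), nous substituons t = log(4)/3 pour obtenir s = 2592.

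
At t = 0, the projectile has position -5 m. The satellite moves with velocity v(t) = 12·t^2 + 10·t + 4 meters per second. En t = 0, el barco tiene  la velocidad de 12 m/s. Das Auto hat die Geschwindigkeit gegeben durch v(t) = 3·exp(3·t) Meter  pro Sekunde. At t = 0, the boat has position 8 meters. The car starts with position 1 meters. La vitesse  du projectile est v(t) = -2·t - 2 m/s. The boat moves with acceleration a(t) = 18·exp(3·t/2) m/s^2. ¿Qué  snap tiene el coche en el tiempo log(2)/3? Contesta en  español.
Para resolver esto, necesitamos tomar 3 derivadas de nuestra ecuación de la velocidad v(t) = 3·exp(3·t). La derivada de la velocidad da la aceleración: a(t) = 9·exp(3·t). Tomando d/dt de a(t), encontramos j(t) = 27·exp(3·t). Derivando la sacudida, obtenemos el snap: s(t) = 81·exp(3·t). Usando s(t) = 81·exp(3·t) y sustituyendo t = log(2)/3, encontramos s = 162.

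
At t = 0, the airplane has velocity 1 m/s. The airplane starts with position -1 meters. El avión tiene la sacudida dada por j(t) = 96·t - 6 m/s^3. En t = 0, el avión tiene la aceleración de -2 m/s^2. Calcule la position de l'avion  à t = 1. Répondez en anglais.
To solve this, we need to take 3 antiderivatives of our jerk equation j(t) = 96·t - 6. The integral of jerk, with a(0) = -2, gives acceleration: a(t) = 48·t^2 - 6·t - 2. Taking ∫a(t)dt and applying v(0) = 1, we find v(t) = 16·t^3 - 3·t^2 - 2·t + 1. The antiderivative of velocity, with x(0) = -1, gives position: x(t) = 4·t^4 - t^3 - t^2 + t - 1. From the given position equation x(t) = 4·t^4 - t^3 - t^2 + t - 1, we substitute t = 1 to get x = 2.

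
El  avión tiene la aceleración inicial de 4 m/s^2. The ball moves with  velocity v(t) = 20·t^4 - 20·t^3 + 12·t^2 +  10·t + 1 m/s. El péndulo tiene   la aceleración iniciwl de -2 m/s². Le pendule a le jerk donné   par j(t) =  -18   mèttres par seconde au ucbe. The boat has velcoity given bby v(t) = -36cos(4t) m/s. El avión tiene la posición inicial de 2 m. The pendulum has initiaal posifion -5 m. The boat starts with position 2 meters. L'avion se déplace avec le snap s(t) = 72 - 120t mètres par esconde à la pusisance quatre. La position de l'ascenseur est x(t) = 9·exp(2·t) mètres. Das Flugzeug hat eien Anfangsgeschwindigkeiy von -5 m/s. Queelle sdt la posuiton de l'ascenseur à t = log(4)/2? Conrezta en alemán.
Mit x(t) = 9·exp(2·t) und Einsetzen von t = log(4)/2, finden wir x = 36.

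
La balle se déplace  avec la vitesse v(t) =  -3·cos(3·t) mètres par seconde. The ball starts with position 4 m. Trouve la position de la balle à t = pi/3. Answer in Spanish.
Debemos encontrar la antiderivada de nuestra ecuación de la velocidad v(t) = -3·cos(3·t) 1 vez. Tomando ∫v(t)dt y aplicando x(0) = 4, encontramos x(t) = 4 - sin(3·t). Usando x(t) = 4 - sin(3·t) y sustituyendo t = pi/3, encontramos x = 4.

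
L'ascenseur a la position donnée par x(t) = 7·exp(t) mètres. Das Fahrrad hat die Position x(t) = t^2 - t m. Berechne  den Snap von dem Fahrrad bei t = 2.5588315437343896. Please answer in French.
Pour résoudre ceci, nous devons prendre 4 dérivées de notre équation de la position x(t) = t^2 - t. La dérivée de la position donne la vitesse: v(t) = 2·t - 1. En dérivant la vitesse, nous obtenons l'accélération: a(t) = 2. En dérivant l'accélération, nous obtenons le jerk: j(t) = 0. En prenant d/dt de j(t), nous trouvons s(t) = 0. De l'équation du snap s(t) = 0, nous substituons t = 2.5588315437343896 pour obtenir s = 0.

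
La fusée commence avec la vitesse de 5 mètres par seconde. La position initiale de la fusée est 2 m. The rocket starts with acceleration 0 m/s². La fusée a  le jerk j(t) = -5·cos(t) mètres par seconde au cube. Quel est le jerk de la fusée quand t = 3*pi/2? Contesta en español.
De la ecuación de la sacudida j(t) = -5·cos(t), sustituimos t = 3*pi/2 para obtener j = 0.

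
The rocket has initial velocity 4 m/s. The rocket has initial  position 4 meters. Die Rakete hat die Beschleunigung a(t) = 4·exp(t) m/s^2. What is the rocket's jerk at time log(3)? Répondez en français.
Pour résoudre ceci, nous devons prendre 1 dérivée de notre équation de l'accélération a(t) = 4·exp(t). En prenant d/dt de a(t), nous trouvons j(t) = 4·exp(t). En utilisant j(t) = 4·exp(t) et en substituant t = log(3), nous trouvons j = 12.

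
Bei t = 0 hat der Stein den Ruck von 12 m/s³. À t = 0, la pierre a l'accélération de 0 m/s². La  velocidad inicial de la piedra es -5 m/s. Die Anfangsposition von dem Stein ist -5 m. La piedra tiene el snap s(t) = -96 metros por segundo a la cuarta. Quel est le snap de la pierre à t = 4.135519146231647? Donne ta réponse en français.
Nous avons le snap s(t) = -96. En substituant t = 4.135519146231647: s(4.135519146231647) = -96.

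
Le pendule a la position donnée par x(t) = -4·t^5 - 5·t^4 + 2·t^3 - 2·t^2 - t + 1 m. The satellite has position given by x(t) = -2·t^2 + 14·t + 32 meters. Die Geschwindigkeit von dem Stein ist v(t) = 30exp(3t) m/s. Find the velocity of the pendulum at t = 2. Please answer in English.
To solve this, we need to take 1 derivative of our position equation x(t) = -4·t^5 - 5·t^4 + 2·t^3 - 2·t^2 - t + 1. Taking d/dt of x(t), we find v(t) = -20·t^4 - 20·t^3 + 6·t^2 - 4·t - 1. We have velocity v(t) = -20·t^4 - 20·t^3 + 6·t^2 - 4·t - 1. Substituting t = 2: v(2) = -465.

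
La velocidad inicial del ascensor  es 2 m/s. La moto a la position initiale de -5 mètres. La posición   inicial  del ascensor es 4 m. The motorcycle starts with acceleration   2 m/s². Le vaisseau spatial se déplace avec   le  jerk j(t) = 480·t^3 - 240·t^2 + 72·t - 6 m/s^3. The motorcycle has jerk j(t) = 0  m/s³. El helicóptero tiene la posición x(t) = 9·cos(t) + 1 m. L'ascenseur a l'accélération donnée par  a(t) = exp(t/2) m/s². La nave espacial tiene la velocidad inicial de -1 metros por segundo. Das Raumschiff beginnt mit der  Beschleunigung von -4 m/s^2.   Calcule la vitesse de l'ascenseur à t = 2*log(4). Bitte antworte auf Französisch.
Nous devons trouver l'intégrale de notre équation de l'accélération a(t) = exp(t/2) 1 fois. La primitive de l'accélération est la vitesse. En utilisant v(0) = 2, nous obtenons v(t) = 2·exp(t/2). Nous avons la vitesse v(t) = 2·exp(t/2). En substituant t = 2*log(4): v(2*log(4)) = 8.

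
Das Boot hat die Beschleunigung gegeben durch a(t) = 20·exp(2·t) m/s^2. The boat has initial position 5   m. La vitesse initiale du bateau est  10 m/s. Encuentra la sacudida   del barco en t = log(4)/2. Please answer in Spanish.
Debemos derivar nuestra ecuación de la aceleración a(t) = 20·exp(2·t) 1 vez. Derivando la aceleración, obtenemos la sacudida: j(t) = 40·exp(2·t). De la ecuación de la sacudida j(t) = 40·exp(2·t), sustituimos t = log(4)/2 para obtener j = 160.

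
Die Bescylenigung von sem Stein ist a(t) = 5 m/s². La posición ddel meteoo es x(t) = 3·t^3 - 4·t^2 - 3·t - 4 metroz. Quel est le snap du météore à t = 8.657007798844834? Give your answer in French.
Nous devons dériver notre équation de la position x(t) = 3·t^3 - 4·t^2 - 3·t - 4 4 fois. En dérivant la position, nous obtenons la vitesse: v(t) = 9·t^2 - 8·t - 3. En prenant d/dt de v(t), nous trouvons a(t) = 18·t - 8. En dérivant l'accélération, nous obtenons le jerk: j(t) = 18. La dérivée du jerk donne le snap: s(t) = 0. En utilisant s(t) = 0 et en substituant t = 8.657007798844834, nous trouvons s = 0.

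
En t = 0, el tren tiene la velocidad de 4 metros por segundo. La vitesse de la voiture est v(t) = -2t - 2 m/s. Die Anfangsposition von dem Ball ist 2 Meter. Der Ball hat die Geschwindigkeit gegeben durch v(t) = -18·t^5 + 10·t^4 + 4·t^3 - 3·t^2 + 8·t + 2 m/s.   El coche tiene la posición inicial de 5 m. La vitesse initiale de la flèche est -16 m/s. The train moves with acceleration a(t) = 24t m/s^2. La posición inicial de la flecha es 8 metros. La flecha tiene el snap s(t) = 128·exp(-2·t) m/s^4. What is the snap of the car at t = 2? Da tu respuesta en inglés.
To solve this, we need to take 3 derivatives of our velocity equation v(t) = -2·t - 2. Differentiating velocity, we get acceleration: a(t) = -2. Taking d/dt of a(t), we find j(t) = 0. Differentiating jerk, we get snap: s(t) = 0. We have snap s(t) = 0. Substituting t = 2: s(2) = 0.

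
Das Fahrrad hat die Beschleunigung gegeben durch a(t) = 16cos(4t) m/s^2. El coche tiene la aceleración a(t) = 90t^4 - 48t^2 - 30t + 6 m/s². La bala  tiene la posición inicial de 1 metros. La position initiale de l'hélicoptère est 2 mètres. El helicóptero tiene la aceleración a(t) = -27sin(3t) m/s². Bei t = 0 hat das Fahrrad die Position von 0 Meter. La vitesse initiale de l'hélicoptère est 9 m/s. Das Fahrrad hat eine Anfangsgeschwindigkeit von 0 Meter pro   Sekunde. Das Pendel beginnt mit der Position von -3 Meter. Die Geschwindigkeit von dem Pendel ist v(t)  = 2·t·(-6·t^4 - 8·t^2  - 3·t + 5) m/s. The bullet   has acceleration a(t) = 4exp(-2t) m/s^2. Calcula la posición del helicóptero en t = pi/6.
Debemos encontrar la integral de nuestra ecuación de la aceleración a(t) = -27·sin(3·t) 2 veces. Tomando ∫a(t)dt y aplicando v(0) = 9, encontramos v(t) = 9·cos(3·t). Integrando la velocidad y usando la condición inicial x(0) = 2, obtenemos x(t) = 3·sin(3·t) + 2. De la ecuación de la posición x(t) = 3·sin(3·t) + 2, sustituimos t = pi/6 para obtener x = 5.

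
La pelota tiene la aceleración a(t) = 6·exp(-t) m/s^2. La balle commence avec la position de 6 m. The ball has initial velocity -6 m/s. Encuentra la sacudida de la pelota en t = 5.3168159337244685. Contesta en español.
Debemos derivar nuestra ecuación de la aceleración a(t) = 6·exp(-t) 1 vez. Derivando la aceleración, obtenemos la sacudida: j(t) = -6·exp(-t). De la ecuación de la sacudida j(t) = -6·exp(-t), sustituimos t = 5.3168159337244685 para obtener j = -0.0294501444345845.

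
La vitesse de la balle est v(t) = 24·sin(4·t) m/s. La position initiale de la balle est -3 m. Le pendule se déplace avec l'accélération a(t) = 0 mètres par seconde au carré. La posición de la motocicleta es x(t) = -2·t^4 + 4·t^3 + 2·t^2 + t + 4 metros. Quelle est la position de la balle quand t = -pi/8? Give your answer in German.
Wir müssen unsere Gleichung für die Geschwindigkeit v(t) = 24·sin(4·t) 1-mal integrieren. Das Integral von der Geschwindigkeit ist die Position. Mit x(0) = -3 erhalten wir x(t) = 3 - 6·cos(4·t). Wir haben die Position x(t) = 3 - 6·cos(4·t). Durch Einsetzen von t = -pi/8: x(-pi/8) = 3.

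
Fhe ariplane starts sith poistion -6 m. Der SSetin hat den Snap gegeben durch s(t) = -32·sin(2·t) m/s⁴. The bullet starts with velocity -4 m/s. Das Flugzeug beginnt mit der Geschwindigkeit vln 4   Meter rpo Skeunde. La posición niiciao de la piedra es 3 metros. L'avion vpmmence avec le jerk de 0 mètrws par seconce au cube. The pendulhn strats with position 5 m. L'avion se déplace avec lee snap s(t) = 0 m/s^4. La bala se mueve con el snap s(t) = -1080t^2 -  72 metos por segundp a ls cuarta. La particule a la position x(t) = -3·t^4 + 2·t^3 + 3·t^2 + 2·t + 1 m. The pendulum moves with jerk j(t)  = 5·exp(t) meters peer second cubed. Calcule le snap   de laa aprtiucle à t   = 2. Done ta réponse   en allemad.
Um dies zu lösen, müssen wir 4 Ableitungen unserer Gleichung für die Position x(t) = -3·t^4 + 2·t^3 + 3·t^2 + 2·t + 1 nehmen. Die Ableitung von der Position ergibt die Geschwindigkeit: v(t) = -12·t^3 + 6·t^2 + 6·t + 2. Die Ableitung von der Geschwindigkeit ergibt die Beschleunigung: a(t) = -36·t^2 + 12·t + 6. Durch Ableiten von der Beschleunigung erhalten wir den Ruck: j(t) = 12 - 72·t. Mit d/dt von j(t) finden wir s(t) = -72. Aus der Gleichung für den Snap s(t) = -72, setzen wir t = 2 ein und erhalten s = -72.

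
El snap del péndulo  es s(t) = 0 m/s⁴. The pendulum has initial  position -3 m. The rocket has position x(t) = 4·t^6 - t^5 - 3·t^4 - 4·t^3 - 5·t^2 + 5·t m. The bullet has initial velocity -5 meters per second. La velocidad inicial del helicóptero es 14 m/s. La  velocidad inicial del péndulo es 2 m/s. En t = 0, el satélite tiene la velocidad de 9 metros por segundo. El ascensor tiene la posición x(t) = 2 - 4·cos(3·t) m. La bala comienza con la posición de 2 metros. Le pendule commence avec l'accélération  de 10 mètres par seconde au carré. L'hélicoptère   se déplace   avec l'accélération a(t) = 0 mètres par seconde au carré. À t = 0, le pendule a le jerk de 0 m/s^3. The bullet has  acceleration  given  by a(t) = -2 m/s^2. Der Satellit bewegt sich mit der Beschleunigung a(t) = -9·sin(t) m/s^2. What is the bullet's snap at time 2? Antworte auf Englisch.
Starting from acceleration a(t) = -2, we take 2 derivatives. Taking d/dt of a(t), we find j(t) = 0. Differentiating jerk, we get snap: s(t) = 0. From the given snap equation s(t) = 0, we substitute t = 2 to get s = 0.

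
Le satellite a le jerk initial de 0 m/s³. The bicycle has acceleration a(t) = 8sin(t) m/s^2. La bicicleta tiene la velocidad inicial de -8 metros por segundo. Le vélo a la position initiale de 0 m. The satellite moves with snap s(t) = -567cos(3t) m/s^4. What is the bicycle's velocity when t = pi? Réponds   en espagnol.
Para resolver esto, necesitamos tomar 1 integral de nuestra ecuación de la aceleración a(t) = 8·sin(t). La antiderivada de la aceleración es la velocidad. Usando v(0) = -8, obtenemos v(t) = -8·cos(t). Tenemos la velocidad v(t) = -8·cos(t). Sustituyendo t = pi: v(pi) = 8.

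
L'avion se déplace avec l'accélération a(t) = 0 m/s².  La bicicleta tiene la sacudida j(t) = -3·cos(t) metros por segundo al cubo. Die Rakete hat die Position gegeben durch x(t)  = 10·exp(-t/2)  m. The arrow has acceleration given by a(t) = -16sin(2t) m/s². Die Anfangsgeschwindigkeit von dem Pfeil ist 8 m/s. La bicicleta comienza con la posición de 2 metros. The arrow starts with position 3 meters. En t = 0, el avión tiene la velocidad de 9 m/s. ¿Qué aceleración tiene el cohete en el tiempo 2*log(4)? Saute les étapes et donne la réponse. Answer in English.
a(2*log(4)) = 5/8.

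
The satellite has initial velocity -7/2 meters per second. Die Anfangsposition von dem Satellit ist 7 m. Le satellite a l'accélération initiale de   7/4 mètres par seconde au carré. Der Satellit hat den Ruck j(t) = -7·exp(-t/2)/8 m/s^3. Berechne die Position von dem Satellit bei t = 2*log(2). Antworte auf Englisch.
To solve this, we need to take 3 antiderivatives of our jerk equation j(t) = -7·exp(-t/2)/8. Taking ∫j(t)dt and applying a(0) = 7/4, we find a(t) = 7·exp(-t/2)/4. Taking ∫a(t)dt and applying v(0) = -7/2, we find v(t) = -7·exp(-t/2)/2. Integrating velocity and using the initial condition x(0) = 7, we get x(t) = 7·exp(-t/2). From the given position equation x(t) = 7·exp(-t/2), we substitute t = 2*log(2) to get x = 7/2.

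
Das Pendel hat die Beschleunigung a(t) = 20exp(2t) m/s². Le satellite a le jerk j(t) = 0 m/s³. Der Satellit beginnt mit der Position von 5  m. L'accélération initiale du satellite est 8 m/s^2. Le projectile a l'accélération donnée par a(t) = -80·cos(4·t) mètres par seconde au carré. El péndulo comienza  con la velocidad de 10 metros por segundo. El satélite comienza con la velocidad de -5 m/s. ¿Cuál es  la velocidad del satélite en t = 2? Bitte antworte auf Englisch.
We need to integrate our jerk equation j(t) = 0 2 times. Taking ∫j(t)dt and applying a(0) = 8, we find a(t) = 8. Integrating acceleration and using the initial condition v(0) = -5, we get v(t) = 8·t - 5. Using v(t) = 8·t - 5 and substituting t = 2, we find v = 11.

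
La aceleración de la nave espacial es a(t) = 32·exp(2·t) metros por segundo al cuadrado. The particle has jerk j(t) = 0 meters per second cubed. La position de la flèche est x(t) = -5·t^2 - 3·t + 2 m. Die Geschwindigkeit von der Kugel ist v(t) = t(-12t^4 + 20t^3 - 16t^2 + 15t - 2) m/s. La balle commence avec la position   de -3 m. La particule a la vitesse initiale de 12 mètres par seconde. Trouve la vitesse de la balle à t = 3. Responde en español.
Tenemos la velocidad v(t) = t·(-12·t^4 + 20·t^3 - 16·t^2 + 15·t - 2). Sustituyendo t = 3: v(3) = -1599.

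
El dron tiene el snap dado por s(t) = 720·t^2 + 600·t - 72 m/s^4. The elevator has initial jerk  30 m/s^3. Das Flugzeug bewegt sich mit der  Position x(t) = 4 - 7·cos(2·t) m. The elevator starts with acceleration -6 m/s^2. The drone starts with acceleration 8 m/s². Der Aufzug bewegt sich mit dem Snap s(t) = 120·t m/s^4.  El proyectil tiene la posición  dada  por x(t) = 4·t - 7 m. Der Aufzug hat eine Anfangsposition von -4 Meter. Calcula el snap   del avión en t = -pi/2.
Para resolver esto, necesitamos tomar 4 derivadas de nuestra ecuación de la posición x(t) = 4 - 7·cos(2·t). Tomando d/dt de x(t), encontramos v(t) = 14·sin(2·t). Derivando la velocidad, obtenemos la aceleración: a(t) = 28·cos(2·t). Derivando la aceleración, obtenemos la sacudida: j(t) = -56·sin(2·t). La derivada de la sacudida da el snap: s(t) = -112·cos(2·t). De la ecuación del snap s(t) = -112·cos(2·t), sustituimos t = -pi/2 para obtener s = 112.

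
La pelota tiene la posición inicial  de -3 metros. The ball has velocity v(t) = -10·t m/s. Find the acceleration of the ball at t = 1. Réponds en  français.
Nous devons dériver notre équation de la vitesse v(t) = -10·t 1 fois. La dérivée de la vitesse donne l'accélération: a(t) = -10. De l'équation de l'accélération a(t) = -10, nous substituons t = 1 pour obtenir a = -10.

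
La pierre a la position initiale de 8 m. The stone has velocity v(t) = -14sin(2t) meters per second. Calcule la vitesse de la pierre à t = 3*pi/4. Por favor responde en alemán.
Wir haben die Geschwindigkeit v(t) = -14·sin(2·t). Durch Einsetzen von t = 3*pi/4: v(3*pi/4) = 14.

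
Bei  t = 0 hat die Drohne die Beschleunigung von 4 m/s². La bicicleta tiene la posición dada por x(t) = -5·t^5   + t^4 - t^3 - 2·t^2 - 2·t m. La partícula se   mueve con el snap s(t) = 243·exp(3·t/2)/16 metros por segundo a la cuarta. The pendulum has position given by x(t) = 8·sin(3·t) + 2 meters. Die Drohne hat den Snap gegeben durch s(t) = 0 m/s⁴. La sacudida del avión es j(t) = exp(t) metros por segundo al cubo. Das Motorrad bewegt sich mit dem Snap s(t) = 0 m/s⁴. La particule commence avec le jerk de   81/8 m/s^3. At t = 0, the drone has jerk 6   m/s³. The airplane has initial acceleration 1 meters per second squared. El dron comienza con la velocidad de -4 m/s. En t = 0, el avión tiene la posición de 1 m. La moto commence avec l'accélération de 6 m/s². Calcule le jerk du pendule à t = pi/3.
Pour résoudre ceci, nous devons prendre 3 dérivées de notre équation de la position x(t) = 8·sin(3·t) + 2. En dérivant la position, nous obtenons la vitesse: v(t) = 24·cos(3·t). La dérivée de la vitesse donne l'accélération: a(t) = -72·sin(3·t). En dérivant l'accélération, nous obtenons le jerk: j(t) = -216·cos(3·t). Nous avons le jerk j(t) = -216·cos(3·t). En substituant t = pi/3: j(pi/3) = 216.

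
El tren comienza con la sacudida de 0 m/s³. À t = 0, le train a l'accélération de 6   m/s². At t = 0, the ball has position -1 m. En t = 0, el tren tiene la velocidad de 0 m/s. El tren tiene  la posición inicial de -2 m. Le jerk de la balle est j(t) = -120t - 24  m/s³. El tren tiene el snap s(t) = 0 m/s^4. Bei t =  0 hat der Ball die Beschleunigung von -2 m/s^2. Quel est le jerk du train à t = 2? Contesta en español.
Necesitamos integrar nuestra ecuación del snap s(t) = 0 1 vez. La antiderivada del snap es la sacudida. Usando j(0) = 0, obtenemos j(t) = 0. Tenemos la sacudida j(t) = 0. Sustituyendo t = 2: j(2) = 0.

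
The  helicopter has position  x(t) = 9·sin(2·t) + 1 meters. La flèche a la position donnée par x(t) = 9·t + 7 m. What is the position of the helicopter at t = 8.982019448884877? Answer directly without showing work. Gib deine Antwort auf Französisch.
À t = 8.982019448884877, x = -5.96818078461292.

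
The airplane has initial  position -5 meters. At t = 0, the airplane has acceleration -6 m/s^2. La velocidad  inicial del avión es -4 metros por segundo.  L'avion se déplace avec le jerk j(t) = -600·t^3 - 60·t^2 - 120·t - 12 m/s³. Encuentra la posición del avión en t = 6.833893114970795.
Necesitamos integrar nuestra ecuación de la sacudida j(t) = -600·t^3 - 60·t^2 - 120·t - 12 3 veces. La integral de la sacudida es la aceleración. Usando a(0) = -6, obtenemos a(t) = -150·t^4 - 20·t^3 - 60·t^2 - 12·t - 6. Integrando la aceleración y usando la condición inicial v(0) = -4, obtenemos v(t) = -30·t^5 - 5·t^4 - 20·t^3 - 6·t^2 - 6·t - 4. La antiderivada de la velocidad, con x(0) = -5, da la posición: x(t) = -5·t^6 - t^5 - 5·t^4 - 2·t^3 - 3·t^2 - 4·t - 5. De la ecuación de la posición x(t) = -5·t^6 - t^5 - 5·t^4 - 2·t^3 - 3·t^2 - 4·t - 5, sustituimos t = 6.833893114970795 para obtener x = -535927.847047494.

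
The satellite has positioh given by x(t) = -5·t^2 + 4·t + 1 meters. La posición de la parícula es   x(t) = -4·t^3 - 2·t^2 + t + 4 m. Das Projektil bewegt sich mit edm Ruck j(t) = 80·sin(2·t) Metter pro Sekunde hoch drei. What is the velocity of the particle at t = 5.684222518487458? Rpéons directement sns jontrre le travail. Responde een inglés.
v(5.684222518487458) = -409.461517750109.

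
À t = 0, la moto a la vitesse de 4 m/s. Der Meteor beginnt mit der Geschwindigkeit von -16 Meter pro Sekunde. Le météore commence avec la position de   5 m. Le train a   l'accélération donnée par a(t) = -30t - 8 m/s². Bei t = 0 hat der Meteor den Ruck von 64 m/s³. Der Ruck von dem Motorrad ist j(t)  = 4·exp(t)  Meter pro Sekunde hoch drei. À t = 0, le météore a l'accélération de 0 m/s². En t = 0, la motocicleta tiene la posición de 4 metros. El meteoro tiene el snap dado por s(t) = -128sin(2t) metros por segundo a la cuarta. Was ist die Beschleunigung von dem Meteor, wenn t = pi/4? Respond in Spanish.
Para resolver esto, necesitamos tomar 2 antiderivadas de nuestra ecuación del snap s(t) = -128·sin(2·t). Tomando ∫s(t)dt y aplicando j(0) = 64, encontramos j(t) = 64·cos(2·t). Tomando ∫j(t)dt y aplicando a(0) = 0, encontramos a(t) = 32·sin(2·t). Tenemos la aceleración a(t) = 32·sin(2·t). Sustituyendo t = pi/4: a(pi/4) = 32.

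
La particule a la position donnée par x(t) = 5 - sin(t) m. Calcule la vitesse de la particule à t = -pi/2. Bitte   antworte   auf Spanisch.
Para resolver esto, necesitamos tomar 1 derivada de nuestra ecuación de la posición x(t) = 5 - sin(t). La derivada de la posición da la velocidad: v(t) = -cos(t). De la ecuación de la velocidad v(t) = -cos(t), sustituimos t = -pi/2 para obtener v = 0.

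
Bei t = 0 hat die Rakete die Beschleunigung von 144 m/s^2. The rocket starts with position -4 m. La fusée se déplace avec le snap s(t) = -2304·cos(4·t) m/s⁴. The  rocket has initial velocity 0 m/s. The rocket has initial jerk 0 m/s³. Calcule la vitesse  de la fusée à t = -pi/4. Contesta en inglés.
We need to integrate our snap equation s(t) = -2304·cos(4·t) 3 times. Taking ∫s(t)dt and applying j(0) = 0, we find j(t) = -576·sin(4·t). Integrating jerk and using the initial condition a(0) = 144, we get a(t) = 144·cos(4·t). The integral of acceleration is velocity. Using v(0) = 0, we get v(t) = 36·sin(4·t). We have velocity v(t) = 36·sin(4·t). Substituting t = -pi/4: v(-pi/4) = 0.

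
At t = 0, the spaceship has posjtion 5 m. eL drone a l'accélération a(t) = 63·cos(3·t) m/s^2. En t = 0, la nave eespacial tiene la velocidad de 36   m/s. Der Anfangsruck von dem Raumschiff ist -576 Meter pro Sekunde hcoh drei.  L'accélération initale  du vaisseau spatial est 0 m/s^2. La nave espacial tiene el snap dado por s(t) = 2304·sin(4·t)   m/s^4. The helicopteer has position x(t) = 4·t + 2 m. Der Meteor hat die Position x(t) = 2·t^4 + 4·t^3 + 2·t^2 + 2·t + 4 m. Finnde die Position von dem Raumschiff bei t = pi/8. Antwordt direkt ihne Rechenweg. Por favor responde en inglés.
The answer is 14.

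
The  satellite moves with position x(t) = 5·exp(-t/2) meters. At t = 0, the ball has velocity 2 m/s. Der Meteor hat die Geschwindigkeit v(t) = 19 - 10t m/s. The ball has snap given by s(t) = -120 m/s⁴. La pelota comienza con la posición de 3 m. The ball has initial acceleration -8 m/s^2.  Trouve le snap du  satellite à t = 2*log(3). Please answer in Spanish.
Para resolver esto, necesitamos tomar 4 derivadas de nuestra ecuación de la posición x(t) = 5·exp(-t/2). La derivada de la posición da la velocidad: v(t) = -5·exp(-t/2)/2. Derivando la velocidad, obtenemos la aceleración: a(t) = 5·exp(-t/2)/4. La derivada de la aceleración da la sacudida: j(t) = -5·exp(-t/2)/8. Derivando la sacudida, obtenemos el snap: s(t) = 5·exp(-t/2)/16. Usando s(t) = 5·exp(-t/2)/16 y sustituyendo t = 2*log(3), encontramos s = 5/48.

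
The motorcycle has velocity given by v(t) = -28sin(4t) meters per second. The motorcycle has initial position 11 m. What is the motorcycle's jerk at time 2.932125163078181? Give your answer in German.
Um dies zu lösen, müssen wir 2 Ableitungen unserer Gleichung für die Geschwindigkeit v(t) = -28·sin(4·t) nehmen. Durch Ableiten von der Geschwindigkeit erhalten wir die Beschleunigung: a(t) = -112·cos(4·t). Die Ableitung von der Beschleunigung ergibt den Ruck: j(t) = 448·sin(4·t). Mit j(t) = 448·sin(4·t) und Einsetzen von t = 2.932125163078181, finden wir j = -332.962430370779.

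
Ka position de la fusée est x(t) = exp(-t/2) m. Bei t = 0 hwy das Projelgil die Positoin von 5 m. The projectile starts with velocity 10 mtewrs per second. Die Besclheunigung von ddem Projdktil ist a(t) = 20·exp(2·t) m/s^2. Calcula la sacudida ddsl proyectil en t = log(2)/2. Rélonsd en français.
En partant de l'accélération a(t) = 20·exp(2·t), nous prenons 1 dérivée. La dérivée de l'accélération donne le jerk: j(t) = 40·exp(2·t). En utilisant j(t) = 40·exp(2·t) et en substituant t = log(2)/2, nous trouvons j = 80.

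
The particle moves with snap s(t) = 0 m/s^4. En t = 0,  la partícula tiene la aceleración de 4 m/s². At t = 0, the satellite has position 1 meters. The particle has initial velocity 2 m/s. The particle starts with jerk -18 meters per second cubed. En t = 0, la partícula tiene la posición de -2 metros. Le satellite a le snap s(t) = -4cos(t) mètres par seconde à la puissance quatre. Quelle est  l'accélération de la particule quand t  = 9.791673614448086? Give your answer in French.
Nous devons intégrer notre équation du snap s(t) = 0 2 fois. L'intégrale du snap est le jerk. En utilisant j(0) = -18, nous obtenons j(t) = -18. En prenant ∫j(t)dt et en appliquant a(0) = 4, nous trouvons a(t) = 4 - 18·t. De l'équation de l'accélération a(t) = 4 - 18·t, nous substituons t = 9.791673614448086 pour obtenir a = -172.250125060066.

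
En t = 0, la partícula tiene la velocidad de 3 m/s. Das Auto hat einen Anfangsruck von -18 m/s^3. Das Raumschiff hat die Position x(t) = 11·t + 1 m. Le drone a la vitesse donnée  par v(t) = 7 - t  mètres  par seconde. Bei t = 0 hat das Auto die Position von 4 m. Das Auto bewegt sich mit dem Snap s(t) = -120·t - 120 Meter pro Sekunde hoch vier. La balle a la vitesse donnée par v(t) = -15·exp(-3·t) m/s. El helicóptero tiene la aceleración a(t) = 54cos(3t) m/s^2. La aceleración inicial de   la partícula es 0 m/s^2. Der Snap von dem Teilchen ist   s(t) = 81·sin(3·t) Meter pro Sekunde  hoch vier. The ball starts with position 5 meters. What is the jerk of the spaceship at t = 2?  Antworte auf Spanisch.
Debemos derivar nuestra ecuación de la posición x(t) = 11·t + 1 3 veces. Derivando la posición, obtenemos la velocidad: v(t) = 11. Derivando la velocidad, obtenemos la aceleración: a(t) = 0. La derivada de la aceleración da la sacudida: j(t) = 0. Usando j(t) = 0 y sustituyendo t = 2, encontramos j = 0.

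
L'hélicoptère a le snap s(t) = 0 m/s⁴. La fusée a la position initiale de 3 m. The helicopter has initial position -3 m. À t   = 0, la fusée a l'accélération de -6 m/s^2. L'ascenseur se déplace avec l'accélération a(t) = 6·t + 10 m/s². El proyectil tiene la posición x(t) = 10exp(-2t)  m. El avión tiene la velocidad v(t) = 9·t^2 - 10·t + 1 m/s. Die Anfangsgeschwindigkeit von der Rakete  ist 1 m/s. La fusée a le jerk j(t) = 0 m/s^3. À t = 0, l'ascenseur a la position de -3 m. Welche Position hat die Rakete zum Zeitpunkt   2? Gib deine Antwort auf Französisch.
Nous devons intégrer notre équation du jerk j(t) = 0 3 fois. La primitive du jerk, avec a(0) = -6, donne l'accélération: a(t) = -6. En intégrant l'accélération et en utilisant la condition initiale v(0) = 1, nous obtenons v(t) = 1 - 6·t. En intégrant la vitesse et en utilisant la condition initiale x(0) = 3, nous obtenons x(t) = -3·t^2 + t + 3. En utilisant x(t) = -3·t^2 + t + 3 et en substituant t = 2, nous trouvons x = -7.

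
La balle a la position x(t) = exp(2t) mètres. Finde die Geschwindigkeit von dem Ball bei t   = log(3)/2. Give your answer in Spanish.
Debemos derivar nuestra ecuación de la posición x(t) = exp(2·t) 1 vez. La derivada de la posición da la velocidad: v(t) = 2·exp(2·t). Tenemos la velocidad v(t) = 2·exp(2·t). Sustituyendo t = log(3)/2: v(log(3)/2) = 6.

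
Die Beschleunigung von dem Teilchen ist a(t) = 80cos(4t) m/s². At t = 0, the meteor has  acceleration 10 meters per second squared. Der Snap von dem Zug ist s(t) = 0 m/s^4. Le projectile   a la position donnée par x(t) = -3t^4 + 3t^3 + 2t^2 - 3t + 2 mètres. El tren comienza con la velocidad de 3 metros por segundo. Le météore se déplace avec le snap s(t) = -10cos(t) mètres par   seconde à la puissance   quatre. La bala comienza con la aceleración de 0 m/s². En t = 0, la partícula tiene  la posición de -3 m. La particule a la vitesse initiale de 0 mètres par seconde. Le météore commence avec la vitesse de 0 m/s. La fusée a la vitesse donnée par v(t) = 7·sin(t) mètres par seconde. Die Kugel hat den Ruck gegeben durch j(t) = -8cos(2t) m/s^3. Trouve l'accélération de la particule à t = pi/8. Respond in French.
En utilisant a(t) = 80·cos(4·t) et en substituant t = pi/8, nous trouvons a = 0.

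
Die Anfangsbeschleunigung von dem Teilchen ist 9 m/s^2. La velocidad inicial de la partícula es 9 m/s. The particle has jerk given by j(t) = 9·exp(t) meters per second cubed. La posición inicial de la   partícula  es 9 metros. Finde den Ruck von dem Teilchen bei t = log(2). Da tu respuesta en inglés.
Using j(t) = 9·exp(t) and substituting t = log(2), we find j = 18.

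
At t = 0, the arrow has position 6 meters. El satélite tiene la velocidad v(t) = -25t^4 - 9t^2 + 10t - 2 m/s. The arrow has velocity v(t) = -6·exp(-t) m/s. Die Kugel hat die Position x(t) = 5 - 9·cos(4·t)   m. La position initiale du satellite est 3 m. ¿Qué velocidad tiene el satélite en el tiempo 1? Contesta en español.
Usando v(t) = -25·t^4 - 9·t^2 + 10·t - 2 y sustituyendo t = 1, encontramos v = -26.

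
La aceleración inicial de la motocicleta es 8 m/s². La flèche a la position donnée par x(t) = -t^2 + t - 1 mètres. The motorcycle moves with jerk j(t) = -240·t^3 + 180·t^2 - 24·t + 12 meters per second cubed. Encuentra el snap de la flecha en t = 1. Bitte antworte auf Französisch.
Pour résoudre ceci, nous devons prendre 4 dérivées de notre équation de la position x(t) = -t^2 + t - 1. En dérivant la position, nous obtenons la vitesse: v(t) = 1 - 2·t. En dérivant la vitesse, nous obtenons l'accélération: a(t) = -2. La dérivée de l'accélération donne le jerk: j(t) = 0. En prenant d/dt de j(t), nous trouvons s(t) = 0. Nous avons le snap s(t) = 0. En substituant t = 1: s(1) = 0.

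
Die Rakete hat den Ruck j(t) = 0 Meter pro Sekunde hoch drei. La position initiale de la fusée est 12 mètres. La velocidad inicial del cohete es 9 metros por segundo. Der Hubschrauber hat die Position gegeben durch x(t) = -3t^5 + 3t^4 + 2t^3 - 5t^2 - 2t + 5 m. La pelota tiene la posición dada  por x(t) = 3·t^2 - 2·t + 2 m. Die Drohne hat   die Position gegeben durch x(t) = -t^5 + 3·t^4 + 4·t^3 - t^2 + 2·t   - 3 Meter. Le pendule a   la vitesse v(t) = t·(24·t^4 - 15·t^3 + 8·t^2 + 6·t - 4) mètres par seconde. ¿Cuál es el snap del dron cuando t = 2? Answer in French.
Pour résoudre ceci, nous devons prendre 4 dérivées de notre équation de la position x(t) = -t^5 + 3·t^4 + 4·t^3 - t^2 + 2·t - 3. En prenant d/dt de x(t), nous trouvons v(t) = -5·t^4 + 12·t^3 + 12·t^2 - 2·t + 2. En prenant d/dt de v(t), nous trouvons a(t) = -20·t^3 + 36·t^2 + 24·t - 2. En dérivant l'accélération, nous obtenons le jerk: j(t) = -60·t^2 + 72·t + 24. En dérivant le jerk, nous obtenons le snap: s(t) = 72 - 120·t. Nous avons le snap s(t) = 72 - 120·t. En substituant t = 2: s(2) = -168.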